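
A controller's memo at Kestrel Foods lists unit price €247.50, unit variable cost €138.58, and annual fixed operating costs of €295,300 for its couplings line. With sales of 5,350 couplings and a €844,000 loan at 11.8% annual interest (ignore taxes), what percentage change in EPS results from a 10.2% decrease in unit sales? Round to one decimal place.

Total contribution margin = 5,350 × €108.92 = €582,722.00.
EBIT = €582,722.00 − €295,300 = €287,422.00.
Interest = €99,592.00, so EBIT − I = €187,830.00.
Degree of combined leverage = contribution ÷ (EBIT − I) = €582,722.00 ÷ €187,830.00 = 3.1024.
EPS therefore changes by 3.1024 × (-10.2%) = -31.6%.

-31.6%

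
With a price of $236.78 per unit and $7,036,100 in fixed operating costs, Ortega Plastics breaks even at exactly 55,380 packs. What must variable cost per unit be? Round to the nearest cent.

Contribution per unit must be FC / Q = $7,036,100 / 55,380 = $127.0513.
Variable cost per unit = $236.78 − $127.0513 = $109.73.

$109.73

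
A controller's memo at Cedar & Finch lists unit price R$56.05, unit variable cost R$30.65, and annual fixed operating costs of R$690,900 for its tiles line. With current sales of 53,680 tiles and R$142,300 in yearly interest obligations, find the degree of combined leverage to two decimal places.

2.57

Total contribution margin = 53,680 × R$25.40 = R$1,363,472.00.
Operating income = contribution − fixed costs = R$1,363,472.00 − R$690,900 = R$672,572.00. Interest = R$142,300.00, so EBIT − I = R$530,272.00.
Degree of total leverage = total CM / (EBIT − interest) = R$1,363,472.00 / R$530,272.00 = 2.5713.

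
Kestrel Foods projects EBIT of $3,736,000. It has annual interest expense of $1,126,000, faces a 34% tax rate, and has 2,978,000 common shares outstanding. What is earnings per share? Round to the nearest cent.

$0.58

Interest = $1,126,000.00, so EBT = $3,736,000 − $1,126,000.00 = $2,610,000.00.
Net income = $2,610,000.00 × (1 − 0.34) = $1,722,600.00.
EPS = $1,722,600.00 ÷ 2,978,000 = $0.58.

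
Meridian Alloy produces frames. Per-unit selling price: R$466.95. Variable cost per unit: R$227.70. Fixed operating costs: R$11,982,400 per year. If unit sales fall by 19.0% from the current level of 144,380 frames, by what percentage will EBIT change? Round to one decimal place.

Contribution at this volume is 144,380 × R$239.25 = R$34,542,915.00.
Operating income = contribution − fixed costs = R$34,542,915.00 − R$11,982,400 = R$22,560,515.00.
DOL = contribution ÷ EBIT = R$34,542,915.00 ÷ R$22,560,515.00 = 1.5311.
%ΔEBIT = DOL × %ΔSales = 1.5311 × -19.0% = -29.1%.

-29.1%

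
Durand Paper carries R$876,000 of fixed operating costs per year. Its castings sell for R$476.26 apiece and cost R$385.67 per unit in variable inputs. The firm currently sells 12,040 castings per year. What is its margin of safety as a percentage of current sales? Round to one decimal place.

19.7%

Each unit contributes R$476.26 − R$385.67 = R$90.59. Break-even units = R$876,000 ÷ R$90.59 = 9,669.94; break-even revenue = 9,669.94 × R$476.26 = R$4,605,406.34.
Actual sales revenue = 12,040 × R$476.26 = R$5,734,170.40.
Margin of safety = (R$5,734,170.40 − R$4,605,406.34) ÷ R$5,734,170.40 = 19.7%.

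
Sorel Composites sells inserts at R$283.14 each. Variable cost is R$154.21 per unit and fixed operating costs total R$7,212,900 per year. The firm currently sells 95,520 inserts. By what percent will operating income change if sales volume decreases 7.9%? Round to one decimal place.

-19.1%

Contribution at this volume is 95,520 × R$128.93 = R$12,315,393.60.
Operating income = contribution − fixed costs = R$12,315,393.60 − R$7,212,900 = R$5,102,493.60.
Degree of operating leverage = R$12,315,393.60 / R$5,102,493.60 = 2.4136.
%ΔEBIT = DOL × %ΔSales = 2.4136 × -7.9% = -19.1%.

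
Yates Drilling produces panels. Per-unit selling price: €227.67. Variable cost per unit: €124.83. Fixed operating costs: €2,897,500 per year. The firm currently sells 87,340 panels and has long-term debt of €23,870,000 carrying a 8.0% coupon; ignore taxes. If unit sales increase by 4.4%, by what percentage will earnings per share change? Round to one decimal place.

+9.5%

Contribution at this volume is 87,340 × €102.84 = €8,982,045.60.
EBIT = €8,982,045.60 − €2,897,500 = €6,084,545.60.
Interest = €1,909,600.00, so EBIT − I = €4,174,945.60.
Degree of combined leverage = contribution ÷ (EBIT − I) = €8,982,045.60 ÷ €4,174,945.60 = 2.1514.
EPS therefore changes by 2.1514 × (+4.4%) = +9.5%.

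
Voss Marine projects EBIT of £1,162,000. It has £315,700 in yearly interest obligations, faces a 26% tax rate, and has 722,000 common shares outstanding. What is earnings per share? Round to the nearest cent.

£0.87

Interest = £315,700.00, so EBT = £1,162,000 − £315,700.00 = £846,300.00.
Net income = £846,300.00 × (1 − 0.26) = £626,262.00.
Per share: £626,262.00 / 722,000 shares = £0.87.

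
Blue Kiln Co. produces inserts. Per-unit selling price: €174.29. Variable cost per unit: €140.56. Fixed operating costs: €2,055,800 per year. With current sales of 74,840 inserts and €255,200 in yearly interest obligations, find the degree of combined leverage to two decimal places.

Total contribution margin = 74,840 × €33.73 = €2,524,353.20.
Operating income = contribution − fixed costs = €2,524,353.20 − €2,055,800 = €468,553.20. Interest = €255,200.00.
DOL = €2,524,353.20 ÷ €468,553.20 = 5.3875; DFL = €468,553.20 ÷ €213,353.20 = 2.1961.
Combined leverage = 5.3875 × 2.1961 = 11.8315.

11.83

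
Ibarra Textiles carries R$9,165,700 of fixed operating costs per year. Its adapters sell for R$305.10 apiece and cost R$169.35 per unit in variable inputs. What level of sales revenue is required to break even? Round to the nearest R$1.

R$20,600,037

CM per unit = R$305.10 − R$169.35 = R$135.75; CM ratio = R$135.75 / R$305.10 = 0.4449.
Break-even sales = FC ÷ CM ratio = R$9,165,700 × R$305.10 / R$135.75 = R$20,600,037.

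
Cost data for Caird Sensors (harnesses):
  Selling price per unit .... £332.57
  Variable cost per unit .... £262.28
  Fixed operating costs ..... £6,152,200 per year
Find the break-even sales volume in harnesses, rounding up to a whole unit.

87,526 harnesses

Each unit contributes £332.57 − £262.28 = £70.29.
Break-even Q = £6,152,200 / £70.29 = 87,525.96 → 87,526 harnesses.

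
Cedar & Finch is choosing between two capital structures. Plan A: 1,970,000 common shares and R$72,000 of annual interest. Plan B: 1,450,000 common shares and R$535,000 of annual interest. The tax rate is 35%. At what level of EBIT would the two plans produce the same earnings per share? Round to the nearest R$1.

Set EPS_A = EPS_B: (EBIT − R$72,000)(1 − 0.35) ÷ 1,970,000 = (EBIT − R$535,000)(1 − 0.35) ÷ 1,450,000.
Cancelling (1 − t) and cross-multiplying: 1,450,000·(EBIT − 72,000) = 1,970,000·(EBIT − 535,000).
EBIT × (1,970,000 − 1,450,000) = 535,000 × 1,970,000 − 72,000 × 1,450,000 = 949,550,000,000, so EBIT = 949,550,000,000 ÷ 520,000 = 1,826,057.69.

R$1,826,058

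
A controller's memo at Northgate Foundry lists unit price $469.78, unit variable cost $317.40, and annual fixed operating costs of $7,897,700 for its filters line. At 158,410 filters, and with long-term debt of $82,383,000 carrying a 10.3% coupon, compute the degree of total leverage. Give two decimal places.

3.11

Total contribution margin = 158,410 × $152.38 = $24,138,515.80.
Subtracting fixed costs: EBIT = $24,138,515.80 − $7,897,700 = $16,240,815.80. Interest = $8,485,449.00, so EBIT − I = $7,755,366.80.
Degree of total leverage = total CM / (EBIT − interest) = $24,138,515.80 / $7,755,366.80 = 3.1125.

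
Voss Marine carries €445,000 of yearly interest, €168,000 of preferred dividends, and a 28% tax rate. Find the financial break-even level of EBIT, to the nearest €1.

€678,333

Preferred dividends are paid after tax, so their pre-tax equivalent is €168,000 ÷ (1 − 0.28) = €233,333.33.
Financial break-even EBIT = interest + D_p ÷ (1 − t) = €445,000 + €233,333.33 = €678,333.33.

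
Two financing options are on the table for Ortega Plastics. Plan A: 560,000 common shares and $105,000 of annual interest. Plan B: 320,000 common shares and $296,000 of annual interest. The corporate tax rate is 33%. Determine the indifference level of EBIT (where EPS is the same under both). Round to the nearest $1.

$550,667

At indifference, (EBIT − 105,000)(1 − t)/560,000 = (EBIT − 296,000)(1 − t)/320,000.
The (1 − t) factor cancels: (EBIT − 105,000) × 320,000 = (EBIT − 296,000) × 560,000.
Solving, EBIT = (296,000·560,000 − 105,000·320,000) / (560,000 − 320,000) = 132,160,000,000 / 240,000 = 550,666.67.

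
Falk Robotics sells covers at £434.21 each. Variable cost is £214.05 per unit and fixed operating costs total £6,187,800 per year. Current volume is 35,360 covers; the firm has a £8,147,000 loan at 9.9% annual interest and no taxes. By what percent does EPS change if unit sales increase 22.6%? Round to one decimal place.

Total contribution margin = 35,360 × £220.16 = £7,784,857.60.
Operating income = contribution − fixed costs = £7,784,857.60 − £6,187,800 = £1,597,057.60.
Interest = £806,553.00, so EBIT − I = £790,504.60.
Degree of combined leverage = contribution ÷ (EBIT − I) = £7,784,857.60 ÷ £790,504.60 = 9.8480.
%ΔEPS = DCL × %ΔSales = 9.8480 × +22.6% = +222.6%.

+222.6%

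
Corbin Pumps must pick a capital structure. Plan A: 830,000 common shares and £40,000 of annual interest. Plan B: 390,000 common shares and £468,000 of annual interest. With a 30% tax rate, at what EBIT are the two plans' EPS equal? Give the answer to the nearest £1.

Set EPS_A = EPS_B: (EBIT − £40,000)(1 − 0.30) ÷ 830,000 = (EBIT − £468,000)(1 − 0.30) ÷ 390,000.
Cancelling (1 − t) and cross-multiplying: 390,000·(EBIT − 40,000) = 830,000·(EBIT − 468,000).
EBIT × (830,000 − 390,000) = 468,000 × 830,000 − 40,000 × 390,000 = 372,840,000,000, so EBIT = 372,840,000,000 ÷ 440,000 = 847,363.64.

£847,364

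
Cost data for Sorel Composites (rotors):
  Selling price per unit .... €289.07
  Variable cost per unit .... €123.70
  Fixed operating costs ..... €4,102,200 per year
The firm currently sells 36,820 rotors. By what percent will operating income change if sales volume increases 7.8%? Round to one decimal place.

Total contribution margin = 36,820 × €165.37 = €6,088,923.40.
Subtracting fixed costs: EBIT = €6,088,923.40 − €4,102,200 = €1,986,723.40.
DOL = contribution ÷ EBIT = €6,088,923.40 ÷ €1,986,723.40 = 3.0648.
%ΔEBIT = DOL × %ΔSales = 3.0648 × +7.8% = +23.9%.

+23.9%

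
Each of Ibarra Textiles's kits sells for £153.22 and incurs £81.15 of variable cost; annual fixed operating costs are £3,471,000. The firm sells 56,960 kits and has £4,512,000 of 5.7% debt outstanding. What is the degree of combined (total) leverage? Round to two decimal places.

At 56,960 units, contribution = 56,960 × £72.07 = £4,105,107.20.
Operating income = contribution − fixed costs = £4,105,107.20 − £3,471,000 = £634,107.20. Interest = £257,184.00, so EBIT − I = £376,923.20.
Degree of total leverage = total CM / (EBIT − interest) = £4,105,107.20 / £376,923.20 = 10.8911.

10.89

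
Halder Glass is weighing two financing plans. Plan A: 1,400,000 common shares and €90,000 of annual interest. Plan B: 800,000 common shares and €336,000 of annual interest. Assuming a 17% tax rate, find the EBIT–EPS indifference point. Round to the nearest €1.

€664,000

Set EPS_A = EPS_B: (EBIT − €90,000)(1 − 0.17) ÷ 1,400,000 = (EBIT − €336,000)(1 − 0.17) ÷ 800,000.
The (1 − t) factor cancels: (EBIT − 90,000) × 800,000 = (EBIT − 336,000) × 1,400,000.
EBIT × (1,400,000 − 800,000) = 336,000 × 1,400,000 − 90,000 × 800,000 = 398,400,000,000, so EBIT = 398,400,000,000 ÷ 600,000 = 664,000.00.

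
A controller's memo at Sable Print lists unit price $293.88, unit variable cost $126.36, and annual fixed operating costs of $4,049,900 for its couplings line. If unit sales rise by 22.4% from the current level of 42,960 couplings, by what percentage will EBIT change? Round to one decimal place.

At 42,960 units, contribution = 42,960 × $167.52 = $7,196,659.20.
EBIT = $7,196,659.20 − $4,049,900 = $3,146,759.20.
Degree of operating leverage = $7,196,659.20 / $3,146,759.20 = 2.2870.
Operating income changes by 2.2870 × +22.4% = +51.2%.

+51.2%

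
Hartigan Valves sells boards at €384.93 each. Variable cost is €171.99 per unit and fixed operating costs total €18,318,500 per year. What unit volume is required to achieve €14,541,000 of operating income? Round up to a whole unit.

Unit CM = price − variable cost = €384.93 − €171.99 = €212.94.
Units = (FC + target) / CM = (€18,318,500 + €14,541,000) / €212.94 = 154,313.42, so 154,314 boards.

154,314 boards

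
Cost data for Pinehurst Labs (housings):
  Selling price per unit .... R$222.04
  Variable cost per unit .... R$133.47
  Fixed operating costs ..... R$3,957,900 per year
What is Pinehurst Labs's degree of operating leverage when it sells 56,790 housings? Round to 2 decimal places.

Total contribution margin = 56,790 × R$88.57 = R$5,029,890.30.
Operating income = contribution − fixed costs = R$5,029,890.30 − R$3,957,900 = R$1,071,990.30.
DOL = contribution ÷ EBIT = R$5,029,890.30 ÷ R$1,071,990.30 = 4.6921.

4.69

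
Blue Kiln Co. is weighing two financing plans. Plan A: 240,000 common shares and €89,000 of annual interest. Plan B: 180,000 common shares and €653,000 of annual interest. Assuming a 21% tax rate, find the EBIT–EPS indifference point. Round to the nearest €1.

Set EPS_A = EPS_B: (EBIT − €89,000)(1 − 0.21) ÷ 240,000 = (EBIT − €653,000)(1 − 0.21) ÷ 180,000.
Cancelling (1 − t) and cross-multiplying: 180,000·(EBIT − 89,000) = 240,000·(EBIT − 653,000).
EBIT × (240,000 − 180,000) = 653,000 × 240,000 − 89,000 × 180,000 = 140,700,000,000, so EBIT = 140,700,000,000 ÷ 60,000 = 2,345,000.00.

€2,345,000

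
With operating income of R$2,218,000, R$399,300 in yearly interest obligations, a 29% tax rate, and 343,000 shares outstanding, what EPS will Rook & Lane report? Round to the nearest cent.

Pre-tax income = R$2,218,000 − R$399,300.00 = R$1,818,700.00.
Net income = R$1,818,700.00 × (1 − 0.29) = R$1,291,277.00.
EPS = R$1,291,277.00 ÷ 343,000 = R$3.76.

R$3.76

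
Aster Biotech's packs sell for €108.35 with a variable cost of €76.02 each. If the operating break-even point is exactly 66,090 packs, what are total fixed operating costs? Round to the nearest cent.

€2,136,689.70

Contribution margin per unit = €108.35 − €76.02 = €32.33.
Fixed costs = break-even units × CM = 66,090 × €32.33 = €2,136,689.70.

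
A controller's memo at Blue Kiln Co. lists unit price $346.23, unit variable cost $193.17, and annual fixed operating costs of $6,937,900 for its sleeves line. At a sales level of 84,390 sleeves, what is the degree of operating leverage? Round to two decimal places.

At 84,390 units, contribution = 84,390 × $153.06 = $12,916,733.40.
Operating income = contribution − fixed costs = $12,916,733.40 − $6,937,900 = $5,978,833.40.
DOL = contribution ÷ EBIT = $12,916,733.40 ÷ $5,978,833.40 = 2.1604.

2.16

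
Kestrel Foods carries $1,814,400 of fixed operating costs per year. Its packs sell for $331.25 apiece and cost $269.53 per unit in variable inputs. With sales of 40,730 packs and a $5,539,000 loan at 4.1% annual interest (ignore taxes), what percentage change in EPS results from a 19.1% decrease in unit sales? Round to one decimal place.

At 40,730 units, contribution = 40,730 × $61.72 = $2,513,855.60.
Operating income = contribution − fixed costs = $2,513,855.60 − $1,814,400 = $699,455.60.
After interest of $227,099.00, pre-tax earnings = $472,356.60.
DCL = total CM / (EBIT − I) = $2,513,855.60 / $472,356.60 = 5.3219.
EPS therefore changes by 5.3219 × (-19.1%) = -101.6%.

-101.6%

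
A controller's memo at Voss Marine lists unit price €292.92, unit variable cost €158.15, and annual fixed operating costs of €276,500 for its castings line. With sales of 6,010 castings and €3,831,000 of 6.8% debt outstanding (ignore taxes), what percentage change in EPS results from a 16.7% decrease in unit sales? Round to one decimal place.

Contribution at this volume is 6,010 × €134.77 = €809,967.70.
Operating income = contribution − fixed costs = €809,967.70 − €276,500 = €533,467.70.
Interest = €260,508.00, so EBIT − I = €272,959.70.
Degree of combined leverage = contribution ÷ (EBIT − I) = €809,967.70 ÷ €272,959.70 = 2.9674.
%ΔEPS = DCL × %ΔSales = 2.9674 × -16.7% = -49.6%.

-49.6%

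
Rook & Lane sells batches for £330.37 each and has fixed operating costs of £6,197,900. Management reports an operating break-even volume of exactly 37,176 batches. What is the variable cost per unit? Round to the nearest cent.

Contribution per unit must be FC / Q = £6,197,900 / 37,176 = £166.7178.
Hence VC = price − CM = £330.37 − £166.7178 = £163.65.

£163.65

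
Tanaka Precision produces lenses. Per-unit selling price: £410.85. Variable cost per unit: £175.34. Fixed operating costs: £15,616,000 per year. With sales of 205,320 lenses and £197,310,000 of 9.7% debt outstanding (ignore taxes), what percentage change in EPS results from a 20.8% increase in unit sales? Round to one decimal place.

+74.0%

Total contribution margin = 205,320 × £235.51 = £48,354,913.20.
EBIT = £48,354,913.20 − £15,616,000 = £32,738,913.20.
After interest of £19,139,070.00, pre-tax earnings = £13,599,843.20.
DCL = total CM / (EBIT − I) = £48,354,913.20 / £13,599,843.20 = 3.5555.
%ΔEPS = DCL × %ΔSales = 3.5555 × +20.8% = +74.0%.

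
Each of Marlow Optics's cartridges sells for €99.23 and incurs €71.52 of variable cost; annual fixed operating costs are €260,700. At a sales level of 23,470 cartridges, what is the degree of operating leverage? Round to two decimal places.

Contribution at this volume is 23,470 × €27.71 = €650,353.70.
EBIT = €650,353.70 − €260,700 = €389,653.70.
Degree of operating leverage = €650,353.70 / €389,653.70 = 1.6691.

1.67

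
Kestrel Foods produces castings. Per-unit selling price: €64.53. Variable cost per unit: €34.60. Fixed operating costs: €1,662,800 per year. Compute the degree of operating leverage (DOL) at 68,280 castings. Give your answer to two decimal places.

5.37

Contribution at this volume is 68,280 × €29.93 = €2,043,620.40.
EBIT = €2,043,620.40 − €1,662,800 = €380,820.40.
So DOL = total CM / EBIT = €2,043,620.40 / €380,820.40 = 5.3664.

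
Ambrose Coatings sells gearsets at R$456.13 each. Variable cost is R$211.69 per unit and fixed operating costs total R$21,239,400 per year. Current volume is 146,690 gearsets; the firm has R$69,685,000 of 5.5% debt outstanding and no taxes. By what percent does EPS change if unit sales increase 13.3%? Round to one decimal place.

At 146,690 units, contribution = 146,690 × R$244.44 = R$35,856,903.60.
Subtracting fixed costs: EBIT = R$35,856,903.60 − R$21,239,400 = R$14,617,503.60.
After interest of R$3,832,675.00, pre-tax earnings = R$10,784,828.60.
Degree of combined leverage = contribution ÷ (EBIT − I) = R$35,856,903.60 ÷ R$10,784,828.60 = 3.3248.
EPS therefore changes by 3.3248 × (+13.3%) = +44.2%.

+44.2%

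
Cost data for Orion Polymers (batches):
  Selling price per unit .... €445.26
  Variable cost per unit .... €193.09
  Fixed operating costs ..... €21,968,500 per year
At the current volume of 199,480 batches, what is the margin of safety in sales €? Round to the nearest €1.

Contribution margin per unit = €445.26 − €193.09 = €252.17. Break-even units = €21,968,500 ÷ €252.17 = 87,117.82; break-even revenue = 87,117.82 × €445.26 = €38,790,079.35.
Actual sales revenue = 199,480 × €445.26 = €88,820,464.80.
Margin of safety = €88,820,464.80 − €38,790,079.35 = €50,030,385.

€50,030,385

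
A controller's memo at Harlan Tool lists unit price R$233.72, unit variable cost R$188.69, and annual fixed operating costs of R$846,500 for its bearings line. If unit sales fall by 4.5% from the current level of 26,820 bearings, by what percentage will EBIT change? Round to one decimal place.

Total contribution margin = 26,820 × R$45.03 = R$1,207,704.60.
Subtracting fixed costs: EBIT = R$1,207,704.60 − R$846,500 = R$361,204.60.
Degree of operating leverage = R$1,207,704.60 / R$361,204.60 = 3.3435.
Operating income changes by 3.3435 × -4.5% = -15.0%.

-15.0%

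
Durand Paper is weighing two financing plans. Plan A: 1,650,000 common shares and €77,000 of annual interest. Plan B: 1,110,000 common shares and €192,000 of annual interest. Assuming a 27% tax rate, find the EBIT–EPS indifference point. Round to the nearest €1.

At indifference, (EBIT − 77,000)(1 − t)/1,650,000 = (EBIT − 192,000)(1 − t)/1,110,000.
Cancelling (1 − t) and cross-multiplying: 1,110,000·(EBIT − 77,000) = 1,650,000·(EBIT − 192,000).
EBIT × (1,650,000 − 1,110,000) = 192,000 × 1,650,000 − 77,000 × 1,110,000 = 231,330,000,000, so EBIT = 231,330,000,000 ÷ 540,000 = 428,388.89.

€428,389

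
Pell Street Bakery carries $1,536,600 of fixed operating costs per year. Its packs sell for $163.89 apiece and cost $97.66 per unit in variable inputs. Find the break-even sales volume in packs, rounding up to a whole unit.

Unit CM = price − variable cost = $163.89 − $97.66 = $66.23.
Break-even Q = $1,536,600 / $66.23 = 23,200.97 → 23,201 packs.

23,201 packs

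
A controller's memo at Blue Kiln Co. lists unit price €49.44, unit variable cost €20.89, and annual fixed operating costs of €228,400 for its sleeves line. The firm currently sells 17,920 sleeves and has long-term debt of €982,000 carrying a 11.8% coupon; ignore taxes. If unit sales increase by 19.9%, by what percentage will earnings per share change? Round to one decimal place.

+60.8%

At 17,920 units, contribution = 17,920 × €28.55 = €511,616.00.
EBIT = €511,616.00 − €228,400 = €283,216.00.
Interest = €115,876.00, so EBIT − I = €167,340.00.
Degree of combined leverage = contribution ÷ (EBIT − I) = €511,616.00 ÷ €167,340.00 = 3.0573.
EPS therefore changes by 3.0573 × (+19.9%) = +60.8%.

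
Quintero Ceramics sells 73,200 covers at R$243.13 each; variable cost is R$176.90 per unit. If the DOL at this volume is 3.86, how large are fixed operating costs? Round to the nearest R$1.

Total contribution margin = 73,200 × R$66.23 = R$4,848,036.00.
Since DOL = CM ÷ EBIT, EBIT = R$4,848,036.00 ÷ 3.86 = R$1,255,967.88.
And FC = contribution − EBIT = R$4,848,036.00 − R$1,255,967.88 = R$3,592,068.

R$3,592,068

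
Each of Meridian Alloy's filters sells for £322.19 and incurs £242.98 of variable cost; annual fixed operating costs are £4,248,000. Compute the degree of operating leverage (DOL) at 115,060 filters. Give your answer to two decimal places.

1.87

Total contribution margin = 115,060 × £79.21 = £9,113,902.60.
EBIT = £9,113,902.60 − £4,248,000 = £4,865,902.60.
So DOL = total CM / EBIT = £9,113,902.60 / £4,865,902.60 = 1.8730.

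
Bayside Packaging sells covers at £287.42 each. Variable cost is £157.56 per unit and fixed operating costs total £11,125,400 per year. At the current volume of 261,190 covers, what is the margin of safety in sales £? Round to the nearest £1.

£50,447,308

Unit CM = price − variable cost = £287.42 − £157.56 = £129.86. Break-even units = £11,125,400 ÷ £129.86 = 85,672.26; break-even revenue = 85,672.26 × £287.42 = £24,623,921.67.
Actual sales revenue = 261,190 × £287.42 = £75,071,229.80.
Margin of safety = £75,071,229.80 − £24,623,921.67 = £50,447,308.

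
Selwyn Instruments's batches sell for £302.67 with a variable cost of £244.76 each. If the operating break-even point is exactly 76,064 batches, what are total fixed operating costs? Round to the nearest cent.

Contribution margin per unit = £302.67 − £244.76 = £57.91.
Fixed costs = break-even units × CM = 76,064 × £57.91 = £4,404,866.24.

£4,404,866.24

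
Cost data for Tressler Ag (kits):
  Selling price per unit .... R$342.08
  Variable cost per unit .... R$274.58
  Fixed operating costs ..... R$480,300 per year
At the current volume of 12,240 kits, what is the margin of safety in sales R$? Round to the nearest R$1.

Contribution margin per unit = R$342.08 − R$274.58 = R$67.50. Break-even units = R$480,300 ÷ R$67.50 = 7,115.56; break-even revenue = 7,115.56 × R$342.08 = R$2,434,089.24.
Actual sales revenue = 12,240 × R$342.08 = R$4,187,059.20.
Margin of safety = R$4,187,059.20 − R$2,434,089.24 = R$1,752,970.

R$1,752,970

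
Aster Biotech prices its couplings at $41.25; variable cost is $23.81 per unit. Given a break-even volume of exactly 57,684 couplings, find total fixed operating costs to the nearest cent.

$1,006,008.96

Contribution margin per unit = $41.25 − $23.81 = $17.44.
Since BE = FC / CM, FC = 57,684 × $17.44 = $1,006,008.96.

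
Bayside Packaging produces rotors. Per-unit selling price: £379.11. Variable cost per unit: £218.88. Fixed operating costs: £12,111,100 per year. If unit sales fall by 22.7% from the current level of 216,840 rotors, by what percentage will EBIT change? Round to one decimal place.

-34.8%

Total contribution margin = 216,840 × £160.23 = £34,744,273.20.
EBIT = £34,744,273.20 − £12,111,100 = £22,633,173.20.
DOL = contribution ÷ EBIT = £34,744,273.20 ÷ £22,633,173.20 = 1.5351.
%ΔEBIT = DOL × %ΔSales = 1.5351 × -22.7% = -34.8%.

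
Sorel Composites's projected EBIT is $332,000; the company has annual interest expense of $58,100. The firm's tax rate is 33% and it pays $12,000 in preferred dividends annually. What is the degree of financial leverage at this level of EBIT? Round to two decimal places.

Annual interest charges come to $58,100.00.
Preferred dividends grossed up pre-tax: $12,000 / (1 − 0.33) = $17,910.45.
DFL = EBIT ÷ [EBIT − I − D_p/(1−t)] = $332,000 ÷ [$332,000 − $58,100.00 − $17,910.45] = $332,000 ÷ $255,989.55 = 1.2969.

1.30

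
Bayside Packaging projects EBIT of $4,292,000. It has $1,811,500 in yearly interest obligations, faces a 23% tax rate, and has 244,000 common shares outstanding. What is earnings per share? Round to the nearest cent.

Pre-tax income = $4,292,000 − $1,811,500.00 = $2,480,500.00.
Net income = $2,480,500.00 × (1 − 0.23) = $1,909,985.00.
EPS = $1,909,985.00 ÷ 244,000 = $7.83.

$7.83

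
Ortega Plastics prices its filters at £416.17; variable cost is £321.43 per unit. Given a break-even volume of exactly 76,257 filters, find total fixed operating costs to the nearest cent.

Unit CM = price − variable cost = £416.17 − £321.43 = £94.74.
Since BE = FC / CM, FC = 76,257 × £94.74 = £7,224,588.18.

£7,224,588.18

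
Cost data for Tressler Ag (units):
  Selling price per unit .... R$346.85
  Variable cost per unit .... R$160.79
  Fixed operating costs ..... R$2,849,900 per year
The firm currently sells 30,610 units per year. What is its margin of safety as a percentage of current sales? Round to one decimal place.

Each unit contributes R$346.85 − R$160.79 = R$186.06. Break-even units = R$2,849,900 ÷ R$186.06 = 15,317.10; break-even revenue = 15,317.10 × R$346.85 = R$5,312,736.83.
Current sales = 30,610 × R$346.85 = R$10,617,078.50.
Margin of safety = (R$10,617,078.50 − R$5,312,736.83) ÷ R$10,617,078.50 = 50.0%.

50.0%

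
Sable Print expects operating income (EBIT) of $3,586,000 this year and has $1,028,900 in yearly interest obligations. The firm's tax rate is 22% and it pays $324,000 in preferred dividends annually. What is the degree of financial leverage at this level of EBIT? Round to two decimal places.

Annual interest charges come to $1,028,900.00.
Pre-tax preferred-dividend burden = $324,000 ÷ (1 − 0.22) = $415,384.62.
DFL = EBIT ÷ [EBIT − I − D_p/(1−t)] = $3,586,000 ÷ [$3,586,000 − $1,028,900.00 − $415,384.62] = $3,586,000 ÷ $2,141,715.38 = 1.6744.

1.67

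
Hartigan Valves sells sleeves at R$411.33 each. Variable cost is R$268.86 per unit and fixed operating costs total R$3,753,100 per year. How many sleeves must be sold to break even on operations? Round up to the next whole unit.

26,344 sleeves

Unit CM = price − variable cost = R$411.33 − R$268.86 = R$142.47.
Break-even volume = fixed costs ÷ CM per unit = R$3,753,100 ÷ R$142.47 = 26,343.09, so 26,344 sleeves.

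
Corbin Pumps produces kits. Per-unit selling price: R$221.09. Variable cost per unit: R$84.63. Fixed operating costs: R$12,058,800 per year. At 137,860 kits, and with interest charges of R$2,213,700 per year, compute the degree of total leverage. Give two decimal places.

4.14

At 137,860 units, contribution = 137,860 × R$136.46 = R$18,812,375.60.
Subtracting fixed costs: EBIT = R$18,812,375.60 − R$12,058,800 = R$6,753,575.60. Interest = R$2,213,700.00.
DOL = R$18,812,375.60 ÷ R$6,753,575.60 = 2.7855; DFL = R$6,753,575.60 ÷ R$4,539,875.60 = 1.4876.
Combined leverage = 2.7855 × 1.4876 = 4.1437.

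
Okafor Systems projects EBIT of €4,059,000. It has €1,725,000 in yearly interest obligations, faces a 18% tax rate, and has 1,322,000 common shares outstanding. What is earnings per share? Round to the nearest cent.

€1.45

Interest = €1,725,000.00, so EBT = €4,059,000 − €1,725,000.00 = €2,334,000.00.
Net income = €2,334,000.00 × (1 − 0.18) = €1,913,880.00.
Per share: €1,913,880.00 / 1,322,000 shares = €1.45.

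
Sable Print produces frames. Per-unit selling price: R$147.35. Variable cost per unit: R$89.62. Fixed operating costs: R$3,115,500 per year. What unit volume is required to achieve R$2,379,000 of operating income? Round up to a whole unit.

95,176 frames

Unit CM = price − variable cost = R$147.35 − R$89.62 = R$57.73.
Units = (FC + target) / CM = (R$3,115,500 + R$2,379,000) / R$57.73 = 95,175.82, so 95,176 frames.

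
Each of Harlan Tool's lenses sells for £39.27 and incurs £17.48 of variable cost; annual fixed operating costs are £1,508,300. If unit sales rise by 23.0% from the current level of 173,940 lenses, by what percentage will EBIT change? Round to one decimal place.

At 173,940 units, contribution = 173,940 × £21.79 = £3,790,152.60.
Subtracting fixed costs: EBIT = £3,790,152.60 − £1,508,300 = £2,281,852.60.
Degree of operating leverage = £3,790,152.60 / £2,281,852.60 = 1.6610.
So EBIT moves 1.6610 × (+23.0%) = +38.2%.

+38.2%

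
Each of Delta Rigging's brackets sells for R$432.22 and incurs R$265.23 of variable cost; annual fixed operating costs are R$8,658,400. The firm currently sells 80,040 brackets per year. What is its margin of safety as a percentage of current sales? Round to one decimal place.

Contribution margin per unit = R$432.22 − R$265.23 = R$166.99. Break-even units = R$8,658,400 ÷ R$166.99 = 51,849.81; break-even revenue = 51,849.81 × R$432.22 = R$22,410,525.47.
Current sales = 80,040 × R$432.22 = R$34,594,888.80.
Margin of safety = (R$34,594,888.80 − R$22,410,525.47) ÷ R$34,594,888.80 = 35.2%.

35.2%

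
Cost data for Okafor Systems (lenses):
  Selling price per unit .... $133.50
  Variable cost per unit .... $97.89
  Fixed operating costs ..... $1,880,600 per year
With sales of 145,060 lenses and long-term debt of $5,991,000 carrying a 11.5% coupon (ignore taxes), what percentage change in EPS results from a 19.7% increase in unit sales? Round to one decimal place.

At 145,060 units, contribution = 145,060 × $35.61 = $5,165,586.60.
EBIT = $5,165,586.60 − $1,880,600 = $3,284,986.60.
After interest of $688,965.00, pre-tax earnings = $2,596,021.60.
DCL = total CM / (EBIT − I) = $5,165,586.60 / $2,596,021.60 = 1.9898.
EPS therefore changes by 1.9898 × (+19.7%) = +39.2%.

+39.2%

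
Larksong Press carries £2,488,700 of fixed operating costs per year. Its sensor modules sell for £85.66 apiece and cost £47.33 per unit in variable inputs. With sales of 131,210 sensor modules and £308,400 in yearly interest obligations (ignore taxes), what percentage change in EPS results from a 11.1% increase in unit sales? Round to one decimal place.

Total contribution margin = 131,210 × £38.33 = £5,029,279.30.
EBIT = £5,029,279.30 − £2,488,700 = £2,540,579.30.
After interest of £308,400.00, pre-tax earnings = £2,232,179.30.
DCL = total CM / (EBIT − I) = £5,029,279.30 / £2,232,179.30 = 2.2531.
%ΔEPS = DCL × %ΔSales = 2.2531 × +11.1% = +25.0%.

+25.0%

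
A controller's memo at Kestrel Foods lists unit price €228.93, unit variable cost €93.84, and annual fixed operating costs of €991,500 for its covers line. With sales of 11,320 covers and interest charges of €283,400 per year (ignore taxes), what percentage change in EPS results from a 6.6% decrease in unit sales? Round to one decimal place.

-39.7%

Total contribution margin = 11,320 × €135.09 = €1,529,218.80.
EBIT = €1,529,218.80 − €991,500 = €537,718.80.
Interest = €283,400.00, so EBIT − I = €254,318.80.
DCL = total CM / (EBIT − I) = €1,529,218.80 / €254,318.80 = 6.0130.
%ΔEPS = DCL × %ΔSales = 6.0130 × -6.6% = -39.7%.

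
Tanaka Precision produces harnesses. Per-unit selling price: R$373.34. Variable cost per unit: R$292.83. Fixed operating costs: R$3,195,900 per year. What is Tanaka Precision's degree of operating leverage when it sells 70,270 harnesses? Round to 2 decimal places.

2.30

Total contribution margin = 70,270 × R$80.51 = R$5,657,437.70.
Operating income = contribution − fixed costs = R$5,657,437.70 − R$3,195,900 = R$2,461,537.70.
So DOL = total CM / EBIT = R$5,657,437.70 / R$2,461,537.70 = 2.2983.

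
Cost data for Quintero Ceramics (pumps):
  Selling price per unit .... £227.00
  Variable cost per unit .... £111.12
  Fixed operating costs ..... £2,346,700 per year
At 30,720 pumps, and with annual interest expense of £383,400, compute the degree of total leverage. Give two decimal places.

4.29

At 30,720 units, contribution = 30,720 × £115.88 = £3,559,833.60.
EBIT = £3,559,833.60 − £2,346,700 = £1,213,133.60. Interest = £383,400.00.
DOL = £3,559,833.60 ÷ £1,213,133.60 = 2.9344; DFL = £1,213,133.60 ÷ £829,733.60 = 1.4621.
DCL = DOL × DFL = 2.9344 × 1.4621 = 4.2904.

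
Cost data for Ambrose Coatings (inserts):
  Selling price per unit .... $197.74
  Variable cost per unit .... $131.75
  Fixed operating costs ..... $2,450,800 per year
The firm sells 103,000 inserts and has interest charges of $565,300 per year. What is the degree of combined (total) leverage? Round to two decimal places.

1.80

Contribution at this volume is 103,000 × $65.99 = $6,796,970.00.
Subtracting fixed costs: EBIT = $6,796,970.00 − $2,450,800 = $4,346,170.00. Interest = $565,300.00, so EBIT − I = $3,780,870.00.
DCL = contribution ÷ (EBIT − I) = $6,796,970.00 ÷ $3,780,870.00 = 1.7977.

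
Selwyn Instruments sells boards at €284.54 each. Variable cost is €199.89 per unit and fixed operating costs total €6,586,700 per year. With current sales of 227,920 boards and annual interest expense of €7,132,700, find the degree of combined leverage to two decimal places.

3.46

Contribution at this volume is 227,920 × €84.65 = €19,293,428.00.
Operating income = contribution − fixed costs = €19,293,428.00 − €6,586,700 = €12,706,728.00. Interest = €7,132,700.00.
DOL = €19,293,428.00 ÷ €12,706,728.00 = 1.5184; DFL = €12,706,728.00 ÷ €5,574,028.00 = 2.2796.
DCL = DOL × DFL = 1.5184 × 2.2796 = 3.4613.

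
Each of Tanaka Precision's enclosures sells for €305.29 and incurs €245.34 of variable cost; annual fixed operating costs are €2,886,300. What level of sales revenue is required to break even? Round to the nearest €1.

€14,698,224

Contribution margin per unit = €305.29 − €245.34 = €59.95, a CM ratio of €59.95 ÷ €305.29 = 0.1964.
Break-even sales = FC ÷ CM ratio = €2,886,300 × €305.29 / €59.95 = €14,698,224.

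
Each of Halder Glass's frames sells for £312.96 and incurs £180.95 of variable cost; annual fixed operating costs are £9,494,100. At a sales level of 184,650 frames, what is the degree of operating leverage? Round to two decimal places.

1.64

At 184,650 units, contribution = 184,650 × £132.01 = £24,375,646.50.
Subtracting fixed costs: EBIT = £24,375,646.50 − £9,494,100 = £14,881,546.50.
DOL = contribution ÷ EBIT = £24,375,646.50 ÷ £14,881,546.50 = 1.6380.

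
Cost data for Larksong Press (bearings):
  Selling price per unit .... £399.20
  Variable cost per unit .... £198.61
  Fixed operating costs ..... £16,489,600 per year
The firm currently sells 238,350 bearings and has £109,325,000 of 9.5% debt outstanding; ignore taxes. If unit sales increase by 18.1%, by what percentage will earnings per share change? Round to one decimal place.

+41.3%

At 238,350 units, contribution = 238,350 × £200.59 = £47,810,626.50.
Operating income = contribution − fixed costs = £47,810,626.50 − £16,489,600 = £31,321,026.50.
Interest = £10,385,875.00, so EBIT − I = £20,935,151.50.
DCL = total CM / (EBIT − I) = £47,810,626.50 / £20,935,151.50 = 2.2837.
EPS therefore changes by 2.2837 × (+18.1%) = +41.3%.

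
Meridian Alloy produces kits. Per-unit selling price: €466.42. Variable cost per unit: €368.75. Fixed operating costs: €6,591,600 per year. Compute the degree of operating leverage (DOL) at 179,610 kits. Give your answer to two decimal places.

At 179,610 units, contribution = 179,610 × €97.67 = €17,542,508.70.
EBIT = €17,542,508.70 − €6,591,600 = €10,950,908.70.
Degree of operating leverage = €17,542,508.70 / €10,950,908.70 = 1.6019.

1.60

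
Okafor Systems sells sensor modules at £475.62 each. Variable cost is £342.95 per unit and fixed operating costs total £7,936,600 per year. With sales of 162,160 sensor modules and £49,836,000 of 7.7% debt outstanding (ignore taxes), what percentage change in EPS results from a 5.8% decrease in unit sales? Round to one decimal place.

-12.8%

Total contribution margin = 162,160 × £132.67 = £21,513,767.20.
Subtracting fixed costs: EBIT = £21,513,767.20 − £7,936,600 = £13,577,167.20.
After interest of £3,837,372.00, pre-tax earnings = £9,739,795.20.
Degree of combined leverage = contribution ÷ (EBIT − I) = £21,513,767.20 ÷ £9,739,795.20 = 2.2089.
%ΔEPS = DCL × %ΔSales = 2.2089 × -5.8% = -12.8%.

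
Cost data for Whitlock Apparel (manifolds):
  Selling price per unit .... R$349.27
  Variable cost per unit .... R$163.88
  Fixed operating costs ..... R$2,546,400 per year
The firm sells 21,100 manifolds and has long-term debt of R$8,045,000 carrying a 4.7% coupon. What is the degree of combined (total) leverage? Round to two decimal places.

Contribution at this volume is 21,100 × R$185.39 = R$3,911,729.00.
EBIT = R$3,911,729.00 − R$2,546,400 = R$1,365,329.00. Interest = R$378,115.00.
DOL = R$3,911,729.00 ÷ R$1,365,329.00 = 2.8650; DFL = R$1,365,329.00 ÷ R$987,214.00 = 1.3830.
DCL = DOL × DFL = 2.8650 × 1.3830 = 3.9623.

3.96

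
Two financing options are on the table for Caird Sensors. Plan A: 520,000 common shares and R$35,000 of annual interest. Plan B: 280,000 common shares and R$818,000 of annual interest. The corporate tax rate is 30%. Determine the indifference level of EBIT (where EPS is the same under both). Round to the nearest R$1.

Set EPS_A = EPS_B: (EBIT − R$35,000)(1 − 0.30) ÷ 520,000 = (EBIT − R$818,000)(1 − 0.30) ÷ 280,000.
Cancelling (1 − t) and cross-multiplying: 280,000·(EBIT − 35,000) = 520,000·(EBIT − 818,000).
Solving, EBIT = (818,000·520,000 − 35,000·280,000) / (520,000 − 280,000) = 415,560,000,000 / 240,000 = 1,731,500.00.

R$1,731,500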